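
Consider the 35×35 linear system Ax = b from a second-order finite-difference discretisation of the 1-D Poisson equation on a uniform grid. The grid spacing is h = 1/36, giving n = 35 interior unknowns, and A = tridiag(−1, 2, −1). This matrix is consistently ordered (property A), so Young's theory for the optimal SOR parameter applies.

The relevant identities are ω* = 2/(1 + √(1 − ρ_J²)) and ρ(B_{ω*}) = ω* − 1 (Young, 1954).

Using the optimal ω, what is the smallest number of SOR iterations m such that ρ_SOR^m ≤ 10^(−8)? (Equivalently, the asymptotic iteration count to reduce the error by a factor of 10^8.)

m = 106

½·tridiag(1,0,1) at n=35: λ_k = cos(kπ/36); max |λ| at k=1 ⇒ ρ_J = cos(π/36) ≈ 0.9961947.
root = sin(π/36) = 0.0871557  (since 1−cos² = sin²).
So ω* = 2/1.0871557 = 1.8396629 (Young).
ρ_SOR = ω* − 1 ≈ 0.8396629.
8·ln10 = 18.4207; −ln(0.8396629) = 0.174755; m = ⌈18.4207/0.174755⌉ = ⌈105.409⌉ = 106.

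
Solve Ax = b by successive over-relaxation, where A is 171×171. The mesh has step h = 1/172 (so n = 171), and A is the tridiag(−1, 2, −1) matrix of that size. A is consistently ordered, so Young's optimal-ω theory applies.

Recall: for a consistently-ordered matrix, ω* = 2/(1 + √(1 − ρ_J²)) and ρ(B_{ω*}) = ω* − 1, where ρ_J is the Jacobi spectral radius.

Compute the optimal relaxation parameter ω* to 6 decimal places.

spectrum of D⁻¹(L+U) = {cos(kπ/172) : 1≤k≤171}; ρ_J = cos(π/172) = 0.999833.
1 − cos²(π/172) = sin²(π/172) ⇒ √(1−ρ_J²) = sin(π/172) = 0.0182641.
Young: ω* = 2/(1+√(1−ρ_J²)) = 2/(1+0.0182641) = 2/1.0182641 = 1.964127.
At ω = 1.964127 every |λ(B_ω)| = ω−1, so ρ_SOR = 0.964127.

ω* = 1.964127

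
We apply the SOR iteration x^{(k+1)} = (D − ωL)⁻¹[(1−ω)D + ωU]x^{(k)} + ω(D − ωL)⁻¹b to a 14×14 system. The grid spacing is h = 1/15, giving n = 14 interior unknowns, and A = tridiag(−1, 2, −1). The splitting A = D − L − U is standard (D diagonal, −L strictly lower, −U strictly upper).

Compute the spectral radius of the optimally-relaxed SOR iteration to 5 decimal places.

B_J for the 14×14 system has eigenvalues cos(kπ/15); ρ_J = cos(π/15) = 0.97815.
1 − cos²(π/15) = sin²(π/15) ⇒ √(1−ρ_J²) = sin(π/15) = 0.207912.
[ω*] 2 ÷ (1 + 0.207912) = 2 ÷ 1.207912 = 1.65575.
ρ_SOR = ω* − 1 = 1.65575 − 1 = 0.65575.

ρ_SOR = 0.65575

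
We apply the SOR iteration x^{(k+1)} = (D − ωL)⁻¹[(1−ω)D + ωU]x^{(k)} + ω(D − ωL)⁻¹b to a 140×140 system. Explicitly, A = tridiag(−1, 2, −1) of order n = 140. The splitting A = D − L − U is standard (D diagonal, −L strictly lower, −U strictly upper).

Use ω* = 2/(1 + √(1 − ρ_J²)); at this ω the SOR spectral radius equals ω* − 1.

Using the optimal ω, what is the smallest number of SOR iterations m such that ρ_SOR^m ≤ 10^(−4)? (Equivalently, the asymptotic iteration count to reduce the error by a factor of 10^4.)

m = 207

spectrum of D⁻¹(L+U) = {cos(kπ/141) : 1≤k≤140}; ρ_J = cos(π/141) = 0.9997518.
1 − cos²(π/141) = sin²(π/141) ⇒ √(1−ρ_J²) = sin(π/141) = 0.0222790.
Then 2/(1+√(1−ρ_J²)) = 2/(1+0.0222790); ω* = 2/1.0222790 = 1.9564131.
ρ(B_{ω*}) = ω*−1 = 0.9564131
Need (0.9564131)^m ≤ 10^(−4): m ≥ 4·ln10/|ln 0.9564131| = 9.21034/0.0445653 = 206.671 ⇒ m = 207.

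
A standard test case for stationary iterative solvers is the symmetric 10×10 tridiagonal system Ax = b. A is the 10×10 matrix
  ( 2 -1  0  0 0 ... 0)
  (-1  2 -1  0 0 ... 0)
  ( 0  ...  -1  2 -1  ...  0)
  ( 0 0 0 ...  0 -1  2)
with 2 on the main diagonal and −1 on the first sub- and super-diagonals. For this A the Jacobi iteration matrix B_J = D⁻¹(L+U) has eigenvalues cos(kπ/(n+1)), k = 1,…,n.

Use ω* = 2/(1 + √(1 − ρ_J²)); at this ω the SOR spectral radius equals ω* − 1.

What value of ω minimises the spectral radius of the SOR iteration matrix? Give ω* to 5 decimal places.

spectrum of D⁻¹(L+U) = {cos(kπ/11) : 1≤k≤10}; ρ_J = cos(π/11) = 0.95949.
√(1−ρ_J²) simplifies to sin(π/11) = 0.281733.
ω* = 2 / (1 + 0.281733) = 2 / 1.281733 ≈ 1.56039.
At ω = 1.56039 every |λ(B_ω)| = ω−1, so ρ_SOR = 0.56039.

ω* = 1.56039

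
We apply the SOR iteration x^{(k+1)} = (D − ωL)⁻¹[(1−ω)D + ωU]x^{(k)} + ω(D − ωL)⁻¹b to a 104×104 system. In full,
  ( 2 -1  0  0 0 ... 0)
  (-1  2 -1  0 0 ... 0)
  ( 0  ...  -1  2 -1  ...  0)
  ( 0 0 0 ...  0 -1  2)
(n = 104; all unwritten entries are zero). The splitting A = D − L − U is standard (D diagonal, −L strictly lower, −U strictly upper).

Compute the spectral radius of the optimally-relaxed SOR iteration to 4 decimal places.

½·tridiag(1,0,1) at n=104: λ_k = cos(kπ/105); max |λ| at k=1 ⇒ ρ_J = cos(π/105) ≈ 0.9996.
√(1−ρ_J²) simplifies to sin(π/105) = 0.02992.
ω* = 2/(1+0.02992) = 1.9419
ρ_SOR = ω* − 1 ≈ 0.9419.

ρ_SOR = 0.9419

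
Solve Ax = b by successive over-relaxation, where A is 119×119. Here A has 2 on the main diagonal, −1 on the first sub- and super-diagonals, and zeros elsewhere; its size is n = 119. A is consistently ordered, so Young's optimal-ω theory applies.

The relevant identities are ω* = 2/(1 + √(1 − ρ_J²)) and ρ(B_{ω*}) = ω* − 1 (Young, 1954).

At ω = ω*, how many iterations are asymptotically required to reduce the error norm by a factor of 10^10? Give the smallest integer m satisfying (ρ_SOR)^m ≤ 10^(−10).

m = 440

With n=119, ρ(Jacobi) = cos(π/120) = 0.9996573.
√(1−ρ_J²) = |sin(π/120)| = 0.0261769
[ω*] 2 ÷ (1 + 0.0261769) = 2 ÷ 1.0261769 = 1.9489817.
[ρ_SOR] ω* − 1 = 0.9489817.
Need (0.9489817)^m ≤ 10^(−10): m ≥ 10·ln10/|ln 0.9489817| = 23.0259/0.0523658 = 439.713 ⇒ m = 440.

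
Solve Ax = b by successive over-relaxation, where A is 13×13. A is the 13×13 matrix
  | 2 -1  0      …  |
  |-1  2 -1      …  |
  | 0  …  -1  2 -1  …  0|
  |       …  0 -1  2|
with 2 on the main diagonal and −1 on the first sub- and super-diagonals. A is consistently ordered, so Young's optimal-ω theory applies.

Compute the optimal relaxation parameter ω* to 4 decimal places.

With n=13, ρ(Jacobi) = cos(π/14) = 0.9749.
1 − cos²(π/14) = sin²(π/14) ⇒ √(1−ρ_J²) = sin(π/14) = 0.22252.
ω* = 2/(1 + 0.22252) = 2/1.22252 = 1.6360.
ρ(B_{ω*}) = ω*−1 = 0.6360

ω* = 1.6360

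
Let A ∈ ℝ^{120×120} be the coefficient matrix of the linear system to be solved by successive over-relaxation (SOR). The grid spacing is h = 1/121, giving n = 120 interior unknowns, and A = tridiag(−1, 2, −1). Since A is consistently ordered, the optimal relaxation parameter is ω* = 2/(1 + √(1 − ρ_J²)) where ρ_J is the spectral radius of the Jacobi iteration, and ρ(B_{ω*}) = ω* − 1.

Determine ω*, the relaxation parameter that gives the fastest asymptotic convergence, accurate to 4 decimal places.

ω* = 1.9494

[ρ_J] n=120: ρ(B_J) = cos(π/(n+1)) = cos(π/121) = 0.9997.
√(1 − cos²(π/121)) = sin(π/121) ≈ 0.02596.
ω* = 2 / (1 + 0.02596) = 2 / 1.02596 ≈ 1.9494.
and ρ(B_{ω*}) = 1.9494 − 1 = 0.9494.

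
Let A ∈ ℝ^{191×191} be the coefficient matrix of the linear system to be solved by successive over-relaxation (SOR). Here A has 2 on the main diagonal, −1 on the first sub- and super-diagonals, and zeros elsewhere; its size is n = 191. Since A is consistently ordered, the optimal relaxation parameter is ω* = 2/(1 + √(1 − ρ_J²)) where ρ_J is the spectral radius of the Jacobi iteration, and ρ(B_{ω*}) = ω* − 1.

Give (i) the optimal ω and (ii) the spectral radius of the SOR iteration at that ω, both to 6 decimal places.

ω* = 1.967803, ρ_SOR = 0.967803

With n=191, ρ(Jacobi) = cos(π/192) = 0.999866.
√(1−ρ_J²) = |sin(π/192)| = 0.0163617
[ω*] 2 ÷ (1 + 0.0163617) = 2 ÷ 1.0163617 = 1.967803.
ρ(B_{ω*}) = ω*−1 = 0.967803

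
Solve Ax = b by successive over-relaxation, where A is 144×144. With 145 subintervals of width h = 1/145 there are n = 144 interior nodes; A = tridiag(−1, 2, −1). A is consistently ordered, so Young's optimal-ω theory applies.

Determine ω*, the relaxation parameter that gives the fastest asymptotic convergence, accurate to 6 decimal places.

With n=144, ρ(Jacobi) = cos(π/145) = 0.999765.
1 − cos²(π/145) = sin²(π/145) ⇒ √(1−ρ_J²) = sin(π/145) = 0.0216645.
Young: ω* = 2/(1+√(1−ρ_J²)) = 2/(1+0.0216645) = 2/1.0216645 = 1.957590.
[ρ_SOR] ω* − 1 = 0.957590.

ω* = 1.957590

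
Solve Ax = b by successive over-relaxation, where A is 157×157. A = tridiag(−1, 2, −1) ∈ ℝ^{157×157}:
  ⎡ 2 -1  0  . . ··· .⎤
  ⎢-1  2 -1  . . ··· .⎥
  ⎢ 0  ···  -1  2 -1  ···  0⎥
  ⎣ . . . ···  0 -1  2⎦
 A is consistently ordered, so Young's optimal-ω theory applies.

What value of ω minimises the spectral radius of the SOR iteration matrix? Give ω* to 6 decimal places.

ω* = 1.961011

[ρ_J] n=157: ρ(B_J) = cos(π/(n+1)) = cos(π/158) = 0.999802.
√(1−ρ_J²) simplifies to sin(π/158) = 0.0198822.
[ω*] 2 ÷ (1 + 0.0198822) = 2 ÷ 1.0198822 = 1.961011.
ρ(B_{ω*}) = ω*−1 = 0.961011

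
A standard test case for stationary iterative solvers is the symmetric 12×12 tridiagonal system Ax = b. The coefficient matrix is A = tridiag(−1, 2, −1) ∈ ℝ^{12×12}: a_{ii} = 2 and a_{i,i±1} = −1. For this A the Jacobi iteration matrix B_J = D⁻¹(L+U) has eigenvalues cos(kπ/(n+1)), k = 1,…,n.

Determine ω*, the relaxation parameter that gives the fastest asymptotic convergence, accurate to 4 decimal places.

ρ_J = max_k |cos(kπ/13)| = cos(π/13) = 0.9709
√(1−ρ_J²) simplifies to sin(π/13) = 0.23932.
ω* = 2/(1+0.23932) = 1.6138
ρ(B_{ω*}) = ω*−1 = 0.6138

ω* = 1.6138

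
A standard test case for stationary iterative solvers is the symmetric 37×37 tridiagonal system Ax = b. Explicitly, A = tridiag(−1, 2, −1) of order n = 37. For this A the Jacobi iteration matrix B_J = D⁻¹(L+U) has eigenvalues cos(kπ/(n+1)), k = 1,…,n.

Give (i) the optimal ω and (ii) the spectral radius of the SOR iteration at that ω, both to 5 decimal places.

ρ_J = max_k |cos(kπ/38)| = cos(π/38) = 0.99658
√(1−ρ_J²) = |sin(π/38)| = 0.082579
Young: ω* = 2/(1+√(1−ρ_J²)) = 2/(1+0.082579) = 2/1.082579 = 1.84744.
ρ_SOR = ω* − 1 = 1.84744 − 1 = 0.84744.

ω* = 1.84744, ρ_SOR = 0.84744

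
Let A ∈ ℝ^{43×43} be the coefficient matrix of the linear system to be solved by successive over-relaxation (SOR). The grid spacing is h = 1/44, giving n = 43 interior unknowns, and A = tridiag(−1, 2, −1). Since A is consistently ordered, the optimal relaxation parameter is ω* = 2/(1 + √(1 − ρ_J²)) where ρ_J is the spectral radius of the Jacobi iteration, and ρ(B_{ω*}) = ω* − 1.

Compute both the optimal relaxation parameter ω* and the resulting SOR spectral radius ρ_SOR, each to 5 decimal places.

½·tridiag(1,0,1) at n=43: λ_k = cos(kπ/44); max |λ| at k=1 ⇒ ρ_J = cos(π/44) ≈ 0.99745.
1 − cos²(π/44) = sin²(π/44) ⇒ √(1−ρ_J²) = sin(π/44) = 0.071339.
Then 2/(1+√(1−ρ_J²)) = 2/(1+0.071339); ω* = 2/1.071339 = 1.86682.
At ω = 1.86682 every |λ(B_ω)| = ω−1, so ρ_SOR = 0.86682.

ω* = 1.86682, ρ_SOR = 0.86682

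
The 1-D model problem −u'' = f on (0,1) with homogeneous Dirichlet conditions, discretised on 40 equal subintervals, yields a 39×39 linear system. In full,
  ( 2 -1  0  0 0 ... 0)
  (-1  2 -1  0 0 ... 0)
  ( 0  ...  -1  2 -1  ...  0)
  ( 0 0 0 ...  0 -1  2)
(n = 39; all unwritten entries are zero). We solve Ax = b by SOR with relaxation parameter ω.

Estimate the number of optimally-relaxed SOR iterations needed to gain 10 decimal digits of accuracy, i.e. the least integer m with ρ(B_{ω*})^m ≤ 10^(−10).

ρ_J = max_k |cos(kπ/40)| = cos(π/40) = 0.9969173
root = sin(π/40) = 0.0784591  (since 1−cos² = sin²).
[ω*] 2 ÷ (1 + 0.0784591) = 2 ÷ 1.0784591 = 1.8544978.
ρ_SOR = ω* − 1 ≈ 0.8544978.
Need (0.8544978)^m ≤ 10^(−10): m ≥ 10·ln10/|ln 0.8544978| = 23.0259/0.157241 = 146.437 ⇒ m = 147.

m = 147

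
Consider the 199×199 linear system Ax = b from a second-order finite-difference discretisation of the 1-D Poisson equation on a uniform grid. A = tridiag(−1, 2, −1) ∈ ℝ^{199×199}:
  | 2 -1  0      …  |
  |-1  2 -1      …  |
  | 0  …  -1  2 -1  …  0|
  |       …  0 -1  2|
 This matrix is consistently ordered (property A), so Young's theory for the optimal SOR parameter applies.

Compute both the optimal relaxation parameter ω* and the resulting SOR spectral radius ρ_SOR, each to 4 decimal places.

n=199: λ(B_J) = 1 − λ(A)/2 = cos(kπ/200); k=1 gives ρ_J = 0.9999.
root = sin(π/200) = 0.01571  (since 1−cos² = sin²).
So ω* = 2/1.01571 = 1.9691 (Young).
ρ_SOR = ω* − 1 ≈ 0.9691.

ω* = 1.9691, ρ_SOR = 0.9691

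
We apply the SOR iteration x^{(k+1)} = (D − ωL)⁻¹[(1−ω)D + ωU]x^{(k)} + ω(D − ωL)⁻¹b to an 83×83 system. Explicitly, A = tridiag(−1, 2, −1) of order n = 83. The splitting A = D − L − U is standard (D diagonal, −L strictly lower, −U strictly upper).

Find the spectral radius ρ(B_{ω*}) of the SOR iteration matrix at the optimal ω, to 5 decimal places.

ρ_SOR = 0.92791

½·tridiag(1,0,1) at n=83: λ_k = cos(kπ/84); max |λ| at k=1 ⇒ ρ_J = cos(π/84) ≈ 0.99930.
1 − cos²(π/84) = sin²(π/84) ⇒ √(1−ρ_J²) = sin(π/84) = 0.037391.
[ω*] 2 ÷ (1 + 0.037391) = 2 ÷ 1.037391 = 1.92791.
and ρ(B_{ω*}) = 1.92791 − 1 = 0.92791.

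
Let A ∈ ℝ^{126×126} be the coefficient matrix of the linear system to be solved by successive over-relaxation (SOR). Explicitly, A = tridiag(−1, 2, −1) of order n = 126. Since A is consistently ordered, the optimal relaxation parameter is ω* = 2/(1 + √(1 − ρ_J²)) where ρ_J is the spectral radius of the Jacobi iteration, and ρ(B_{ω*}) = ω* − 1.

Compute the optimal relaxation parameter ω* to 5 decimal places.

ω* = 1.95173

With n=126, ρ(Jacobi) = cos(π/127) = 0.99969.
1 − cos²(π/127) = sin²(π/127) ⇒ √(1−ρ_J²) = sin(π/127) = 0.024734.
ω* = 2 / (1 + 0.024734) = 2 / 1.024734 ≈ 1.95173.
At ω = 1.95173 every |λ(B_ω)| = ω−1, so ρ_SOR = 0.95173.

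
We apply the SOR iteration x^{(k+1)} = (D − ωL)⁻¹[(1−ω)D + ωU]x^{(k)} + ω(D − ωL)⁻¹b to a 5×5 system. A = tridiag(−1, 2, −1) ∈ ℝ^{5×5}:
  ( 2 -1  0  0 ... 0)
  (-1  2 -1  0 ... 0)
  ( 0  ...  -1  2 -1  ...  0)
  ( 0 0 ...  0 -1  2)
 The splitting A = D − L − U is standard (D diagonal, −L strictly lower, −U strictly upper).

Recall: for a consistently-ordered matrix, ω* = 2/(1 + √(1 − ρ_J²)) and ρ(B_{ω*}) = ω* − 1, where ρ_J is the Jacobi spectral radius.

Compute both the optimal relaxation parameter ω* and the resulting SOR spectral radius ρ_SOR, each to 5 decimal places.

[ρ_J] n=5: ρ(B_J) = cos(π/(n+1)) = cos(π/6) = 0.86603.
root = sin(π/6) = 0.500000  (since 1−cos² = sin²).
Young: ω* = 2/(1+√(1−ρ_J²)) = 2/(1+0.500000) = 2/1.500000 = 1.33333.
ρ_SOR = ω* − 1 = 1.33333 − 1 = 0.33333.

ω* = 1.33333, ρ_SOR = 0.33333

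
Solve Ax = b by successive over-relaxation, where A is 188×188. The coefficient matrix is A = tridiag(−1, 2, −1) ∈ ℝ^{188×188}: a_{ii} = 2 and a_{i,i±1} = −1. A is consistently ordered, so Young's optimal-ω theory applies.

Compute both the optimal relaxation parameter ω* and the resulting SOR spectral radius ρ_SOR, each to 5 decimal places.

½·tridiag(1,0,1) at n=188: λ_k = cos(kπ/189); max |λ| at k=1 ⇒ ρ_J = cos(π/189) ≈ 0.99986.
root = sin(π/189) = 0.016621  (since 1−cos² = sin²).
ω* = 2 / (1 + 0.016621) = 2 / 1.016621 ≈ 1.96730.
ρ_SOR = ω* − 1 ≈ 0.96730.

ω* = 1.96730, ρ_SOR = 0.96730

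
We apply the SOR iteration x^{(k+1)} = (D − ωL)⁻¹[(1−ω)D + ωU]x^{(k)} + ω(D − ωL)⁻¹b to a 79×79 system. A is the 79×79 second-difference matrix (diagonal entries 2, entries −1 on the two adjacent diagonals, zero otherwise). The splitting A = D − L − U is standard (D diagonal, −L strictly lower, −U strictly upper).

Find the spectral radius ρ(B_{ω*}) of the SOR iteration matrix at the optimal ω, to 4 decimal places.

ρ_SOR = 0.9244

B_J for the 79×79 system has eigenvalues cos(kπ/80); ρ_J = cos(π/80) = 0.9992.
root = sin(π/80) = 0.03926  (since 1−cos² = sin²).
ω* = 2 / (1 + 0.03926) = 2 / 1.03926 ≈ 1.9244.
[ρ_SOR] ω* − 1 = 0.9244.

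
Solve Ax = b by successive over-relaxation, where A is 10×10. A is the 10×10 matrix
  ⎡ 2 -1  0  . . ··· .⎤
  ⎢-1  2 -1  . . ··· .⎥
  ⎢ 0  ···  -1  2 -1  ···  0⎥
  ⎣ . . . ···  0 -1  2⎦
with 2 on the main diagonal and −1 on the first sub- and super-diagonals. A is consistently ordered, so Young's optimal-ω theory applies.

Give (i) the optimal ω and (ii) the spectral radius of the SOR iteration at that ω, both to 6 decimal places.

½·tridiag(1,0,1) at n=10: λ_k = cos(kπ/11); max |λ| at k=1 ⇒ ρ_J = cos(π/11) ≈ 0.959493.
√(1 − cos²(π/11)) = sin(π/11) ≈ 0.2817326.
Then 2/(1+√(1−ρ_J²)) = 2/(1+0.2817326); ω* = 2/1.2817326 = 1.560388.
ρ(B_{ω*}) = ω*−1 = 0.560388

ω* = 1.560388, ρ_SOR = 0.560388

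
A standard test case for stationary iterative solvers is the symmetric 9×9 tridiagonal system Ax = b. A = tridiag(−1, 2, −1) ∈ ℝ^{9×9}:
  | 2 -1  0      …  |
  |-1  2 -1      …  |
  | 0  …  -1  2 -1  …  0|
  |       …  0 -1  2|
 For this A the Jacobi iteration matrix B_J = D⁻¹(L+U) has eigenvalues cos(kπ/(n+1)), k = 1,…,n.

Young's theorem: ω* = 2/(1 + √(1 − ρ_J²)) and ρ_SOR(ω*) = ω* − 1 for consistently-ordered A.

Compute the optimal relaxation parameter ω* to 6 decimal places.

ω* = 1.527864

[ρ_J] n=9: ρ(B_J) = cos(π/(n+1)) = cos(π/10) = 0.951057.
root = sin(π/10) = 0.3090170  (since 1−cos² = sin²).
So ω* = 2/1.3090170 = 1.527864 (Young).
ρ_SOR = ω* − 1 = 1.527864 − 1 = 0.527864.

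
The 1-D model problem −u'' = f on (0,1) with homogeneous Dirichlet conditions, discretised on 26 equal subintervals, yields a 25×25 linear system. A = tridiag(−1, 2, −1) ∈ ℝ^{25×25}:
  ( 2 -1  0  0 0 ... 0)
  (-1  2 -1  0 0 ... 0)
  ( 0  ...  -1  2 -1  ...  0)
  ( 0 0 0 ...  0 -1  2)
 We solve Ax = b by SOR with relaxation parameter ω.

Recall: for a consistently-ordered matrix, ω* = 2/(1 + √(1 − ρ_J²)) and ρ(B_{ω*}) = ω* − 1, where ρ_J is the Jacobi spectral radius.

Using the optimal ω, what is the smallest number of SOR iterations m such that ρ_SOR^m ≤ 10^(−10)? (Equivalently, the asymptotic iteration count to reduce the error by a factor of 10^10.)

spectrum of D⁻¹(L+U) = {cos(kπ/26) : 1≤k≤25}; ρ_J = cos(π/26) = 0.9927089.
1 − cos²(π/26) = sin²(π/26) ⇒ √(1−ρ_J²) = sin(π/26) = 0.1205367.
So ω* = 2/1.1205367 = 1.7848590 (Young).
At ω = 1.7848590 every |λ(B_ω)| = ω−1, so ρ_SOR = 0.7848590.
10·ln10 = 23.0259; −ln(0.7848590) = 0.242251; m = ⌈23.0259/0.242251⌉ = ⌈95.050⌉ = 96.

m = 96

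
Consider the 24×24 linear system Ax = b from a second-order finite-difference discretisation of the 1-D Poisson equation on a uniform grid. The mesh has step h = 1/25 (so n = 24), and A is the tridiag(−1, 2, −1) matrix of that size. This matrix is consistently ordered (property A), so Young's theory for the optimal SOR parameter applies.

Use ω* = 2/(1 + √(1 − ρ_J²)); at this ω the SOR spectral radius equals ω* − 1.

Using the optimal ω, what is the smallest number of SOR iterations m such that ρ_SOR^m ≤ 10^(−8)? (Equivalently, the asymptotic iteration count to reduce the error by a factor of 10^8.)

m = 74

spectrum of D⁻¹(L+U) = {cos(kπ/25) : 1≤k≤24}; ρ_J = cos(π/25) = 0.9921147.
root = sin(π/25) = 0.1253332  (since 1−cos² = sin²).
ω* = 2 / (1 + 0.1253332) = 2 / 1.1253332 ≈ 1.7772514.
ρ_SOR = ω* − 1 ≈ 0.7772514.
8·ln10 = 18.4207; −ln(0.7772514) = 0.251991; m = ⌈18.4207/0.251991⌉ = ⌈73.101⌉ = 74.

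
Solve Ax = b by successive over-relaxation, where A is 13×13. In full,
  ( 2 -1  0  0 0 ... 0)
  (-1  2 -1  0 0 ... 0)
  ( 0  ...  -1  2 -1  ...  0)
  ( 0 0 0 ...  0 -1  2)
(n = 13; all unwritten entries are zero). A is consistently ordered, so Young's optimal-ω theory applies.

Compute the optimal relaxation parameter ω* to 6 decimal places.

ω* = 1.635964

ρ_J = max_k |cos(kπ/14)| = cos(π/14) = 0.974928
1 − cos²(π/14) = sin²(π/14) ⇒ √(1−ρ_J²) = sin(π/14) = 0.2225209.
ω* = 2/(1+0.2225209) = 1.635964
ρ_SOR = ω* − 1 = 1.635964 − 1 = 0.635964.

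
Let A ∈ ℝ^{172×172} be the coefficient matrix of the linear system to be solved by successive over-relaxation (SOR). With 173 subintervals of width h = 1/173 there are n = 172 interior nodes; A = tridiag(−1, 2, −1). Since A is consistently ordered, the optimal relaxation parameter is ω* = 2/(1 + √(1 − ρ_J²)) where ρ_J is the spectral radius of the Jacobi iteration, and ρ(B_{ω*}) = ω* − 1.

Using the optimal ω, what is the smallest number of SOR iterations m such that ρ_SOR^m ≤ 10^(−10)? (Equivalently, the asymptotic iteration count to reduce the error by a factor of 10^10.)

m = 634

With n=172, ρ(Jacobi) = cos(π/173) = 0.9998351.
√(1 − cos²(π/173)) = sin(π/173) ≈ 0.0181585.
Then 2/(1+√(1−ρ_J²)) = 2/(1+0.0181585); ω* = 2/1.0181585 = 1.9643307.
[ρ_SOR] ω* − 1 = 0.9643307.
Need (0.9643307)^m ≤ 10^(−10): m ≥ 10·ln10/|ln 0.9643307| = 23.0259/0.036321 = 633.956 ⇒ m = 634.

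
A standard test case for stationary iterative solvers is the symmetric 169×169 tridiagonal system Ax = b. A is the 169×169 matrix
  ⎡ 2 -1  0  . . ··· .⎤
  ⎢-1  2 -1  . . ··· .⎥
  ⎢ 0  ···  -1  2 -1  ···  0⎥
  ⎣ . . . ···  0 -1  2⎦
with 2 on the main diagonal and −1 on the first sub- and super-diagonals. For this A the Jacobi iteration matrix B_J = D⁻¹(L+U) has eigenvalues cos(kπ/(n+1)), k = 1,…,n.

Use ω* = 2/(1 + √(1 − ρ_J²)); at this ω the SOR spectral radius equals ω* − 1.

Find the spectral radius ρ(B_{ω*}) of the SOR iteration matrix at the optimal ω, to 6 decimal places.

½·tridiag(1,0,1) at n=169: λ_k = cos(kπ/170); max |λ| at k=1 ⇒ ρ_J = cos(π/170) ≈ 0.999829.
√(1−ρ_J²) simplifies to sin(π/170) = 0.0184789.
So ω* = 2/1.0184789 = 1.963713 (Young).
[ρ_SOR] ω* − 1 = 0.963713.

ρ_SOR = 0.963713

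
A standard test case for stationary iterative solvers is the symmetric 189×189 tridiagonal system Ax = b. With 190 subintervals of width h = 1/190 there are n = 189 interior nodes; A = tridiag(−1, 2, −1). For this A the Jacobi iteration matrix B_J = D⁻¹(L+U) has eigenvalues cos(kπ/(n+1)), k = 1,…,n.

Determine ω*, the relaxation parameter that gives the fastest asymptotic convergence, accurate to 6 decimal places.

ω* = 1.967470

spectrum of D⁻¹(L+U) = {cos(kπ/190) : 1≤k≤189}; ρ_J = cos(π/190) = 0.999863.
√(1−ρ_J²) simplifies to sin(π/190) = 0.0165339.
ω* = 2/(1 + 0.0165339) = 2/1.0165339 = 1.967470.
ρ_SOR = ω* − 1 ≈ 0.967470.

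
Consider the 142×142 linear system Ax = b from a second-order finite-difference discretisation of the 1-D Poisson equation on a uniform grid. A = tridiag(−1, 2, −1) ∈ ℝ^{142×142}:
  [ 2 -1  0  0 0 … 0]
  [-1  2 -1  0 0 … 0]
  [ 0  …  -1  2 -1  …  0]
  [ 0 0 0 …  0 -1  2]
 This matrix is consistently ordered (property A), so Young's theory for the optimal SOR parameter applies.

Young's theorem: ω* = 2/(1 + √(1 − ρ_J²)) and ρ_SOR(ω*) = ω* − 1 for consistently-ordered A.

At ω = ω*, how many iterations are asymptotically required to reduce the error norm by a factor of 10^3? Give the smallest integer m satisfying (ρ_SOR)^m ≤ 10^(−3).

m = 158

B_J for the 142×142 system has eigenvalues cos(kπ/143); ρ_J = cos(π/143) = 0.9997587.
√(1−ρ_J²) simplifies to sin(π/143) = 0.0219674.
Young: ω* = 2/(1+√(1−ρ_J²)) = 2/(1+0.0219674) = 2/1.0219674 = 1.9570096.
At ω = 1.9570096 every |λ(B_ω)| = ω−1, so ρ_SOR = 0.9570096.
ρ_SOR^m ≤ 10^(−3) ⇔ m ≥ 3·ln10/(−ln 0.9570096) = 6.90776/0.0439419 = 157.202; m = ⌈157.202⌉ = 158.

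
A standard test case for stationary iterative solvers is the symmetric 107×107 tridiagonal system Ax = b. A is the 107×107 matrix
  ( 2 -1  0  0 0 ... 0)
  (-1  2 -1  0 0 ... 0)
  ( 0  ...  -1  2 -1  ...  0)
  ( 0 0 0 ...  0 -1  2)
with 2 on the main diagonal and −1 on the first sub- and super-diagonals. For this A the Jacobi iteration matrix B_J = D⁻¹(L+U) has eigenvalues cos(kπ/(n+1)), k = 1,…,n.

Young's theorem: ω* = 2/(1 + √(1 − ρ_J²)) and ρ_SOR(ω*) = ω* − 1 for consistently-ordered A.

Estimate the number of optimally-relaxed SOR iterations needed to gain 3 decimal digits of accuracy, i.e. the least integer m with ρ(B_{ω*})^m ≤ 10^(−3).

With n=107, ρ(Jacobi) = cos(π/108) = 0.9995770.
√(1−ρ_J²) = |sin(π/108)| = 0.0290847
Young: ω* = 2/(1+√(1−ρ_J²)) = 2/(1+0.0290847) = 2/1.0290847 = 1.9434746.
ρ_SOR = ω* − 1 = 1.9434746 − 1 = 0.9434746.
3·ln10 = 6.90776; −ln(0.9434746) = 0.0581858; m = ⌈6.90776/0.0581858⌉ = ⌈118.719⌉ = 119.

m = 119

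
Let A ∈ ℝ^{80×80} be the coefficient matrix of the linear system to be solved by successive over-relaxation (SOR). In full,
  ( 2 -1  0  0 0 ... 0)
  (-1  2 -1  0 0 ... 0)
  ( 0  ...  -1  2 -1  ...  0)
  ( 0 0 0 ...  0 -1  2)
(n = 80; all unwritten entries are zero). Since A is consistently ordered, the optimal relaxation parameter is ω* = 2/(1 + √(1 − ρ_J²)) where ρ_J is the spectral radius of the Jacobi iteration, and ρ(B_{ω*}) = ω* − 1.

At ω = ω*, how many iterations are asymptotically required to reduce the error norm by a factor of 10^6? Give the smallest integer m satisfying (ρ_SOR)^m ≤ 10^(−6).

m = 179

[ρ_J] n=80: ρ(B_J) = cos(π/(n+1)) = cos(π/81) = 0.9992480.
root = sin(π/81) = 0.0387754  (since 1−cos² = sin²).
So ω* = 2/1.0387754 = 1.9253440 (Young).
ρ_SOR = ω* − 1 = 1.9253440 − 1 = 0.9253440.
m ≥ 6·ln10 / (−ln 0.9253440) = 178.058; smallest integer m = 179.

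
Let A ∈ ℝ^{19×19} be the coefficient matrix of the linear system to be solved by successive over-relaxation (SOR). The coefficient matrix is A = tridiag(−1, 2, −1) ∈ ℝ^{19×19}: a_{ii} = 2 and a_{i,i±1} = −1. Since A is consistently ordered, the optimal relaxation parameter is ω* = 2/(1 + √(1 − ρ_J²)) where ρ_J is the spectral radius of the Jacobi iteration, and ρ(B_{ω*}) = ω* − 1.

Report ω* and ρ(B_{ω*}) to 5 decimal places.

ω* = 1.72945, ρ_SOR = 0.72945

[ρ_J] n=19: ρ(B_J) = cos(π/(n+1)) = cos(π/20) = 0.98769.
1 − cos²(π/20) = sin²(π/20) ⇒ √(1−ρ_J²) = sin(π/20) = 0.156434.
[ω*] 2 ÷ (1 + 0.156434) = 2 ÷ 1.156434 = 1.72945.
ρ_SOR = ω* − 1 ≈ 0.72945.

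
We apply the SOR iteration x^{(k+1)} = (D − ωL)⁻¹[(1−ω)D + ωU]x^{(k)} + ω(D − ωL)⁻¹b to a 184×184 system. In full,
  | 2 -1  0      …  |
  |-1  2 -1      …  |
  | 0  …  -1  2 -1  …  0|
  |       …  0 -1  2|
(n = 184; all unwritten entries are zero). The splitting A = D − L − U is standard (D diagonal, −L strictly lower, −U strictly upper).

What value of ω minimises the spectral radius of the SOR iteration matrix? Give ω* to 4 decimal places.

½·tridiag(1,0,1) at n=184: λ_k = cos(kπ/185); max |λ| at k=1 ⇒ ρ_J = cos(π/185) ≈ 0.9999.
√(1−ρ_J²) simplifies to sin(π/185) = 0.01698.
ω* = 2/(1+0.01698) = 1.9666
and ρ(B_{ω*}) = 1.9666 − 1 = 0.9666.

ω* = 1.9666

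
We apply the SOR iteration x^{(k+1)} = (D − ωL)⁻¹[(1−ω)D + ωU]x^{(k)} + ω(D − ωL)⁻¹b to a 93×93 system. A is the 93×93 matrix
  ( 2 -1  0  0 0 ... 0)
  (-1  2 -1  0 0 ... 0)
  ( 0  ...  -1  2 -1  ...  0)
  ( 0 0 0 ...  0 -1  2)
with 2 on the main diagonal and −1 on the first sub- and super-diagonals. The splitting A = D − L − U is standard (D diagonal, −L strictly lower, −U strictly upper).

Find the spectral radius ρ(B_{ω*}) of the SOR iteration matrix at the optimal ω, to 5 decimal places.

spectrum of D⁻¹(L+U) = {cos(kπ/94) : 1≤k≤93}; ρ_J = cos(π/94) = 0.99944.
√(1 − cos²(π/94)) = sin(π/94) ≈ 0.033415.
Then 2/(1+√(1−ρ_J²)) = 2/(1+0.033415); ω* = 2/1.033415 = 1.93533.
Hence ρ(B_{ω*}) = 1.93533 − 1 = 0.93533.

ρ_SOR = 0.93533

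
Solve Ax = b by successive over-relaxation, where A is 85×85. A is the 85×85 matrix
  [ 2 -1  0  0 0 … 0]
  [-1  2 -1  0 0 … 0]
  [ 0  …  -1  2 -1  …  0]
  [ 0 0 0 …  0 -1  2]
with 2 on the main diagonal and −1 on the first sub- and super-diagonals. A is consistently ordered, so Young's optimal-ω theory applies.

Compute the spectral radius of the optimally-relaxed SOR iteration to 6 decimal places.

ρ_SOR = 0.929530

B_J for the 85×85 system has eigenvalues cos(kπ/86); ρ_J = cos(π/86) = 0.999333.
1 − cos²(π/86) = sin²(π/86) ⇒ √(1−ρ_J²) = sin(π/86) = 0.0365220.
So ω* = 2/1.0365220 = 1.929530 (Young).
ρ_SOR = ω* − 1 = 1.929530 − 1 = 0.929530.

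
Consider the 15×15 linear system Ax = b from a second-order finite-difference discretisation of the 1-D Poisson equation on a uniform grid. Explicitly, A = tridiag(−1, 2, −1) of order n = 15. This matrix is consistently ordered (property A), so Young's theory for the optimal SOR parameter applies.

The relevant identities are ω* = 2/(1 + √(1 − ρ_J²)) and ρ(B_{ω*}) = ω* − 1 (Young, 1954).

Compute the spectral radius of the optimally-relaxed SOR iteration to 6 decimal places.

B_J for the 15×15 system has eigenvalues cos(kπ/16); ρ_J = cos(π/16) = 0.980785.
root = sin(π/16) = 0.1950903  (since 1−cos² = sin²).
Then 2/(1+√(1−ρ_J²)) = 2/(1+0.1950903); ω* = 2/1.1950903 = 1.673514.
ρ(B_{ω*}) = ω*−1 = 0.673514

ρ_SOR = 0.673514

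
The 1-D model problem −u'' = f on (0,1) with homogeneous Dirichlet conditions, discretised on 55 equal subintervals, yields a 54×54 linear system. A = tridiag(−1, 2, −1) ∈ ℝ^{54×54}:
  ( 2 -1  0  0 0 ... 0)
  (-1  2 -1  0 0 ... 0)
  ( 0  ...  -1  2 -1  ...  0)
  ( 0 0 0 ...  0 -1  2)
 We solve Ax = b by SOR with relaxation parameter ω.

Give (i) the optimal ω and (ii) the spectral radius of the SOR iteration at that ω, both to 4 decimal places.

With n=54, ρ(Jacobi) = cos(π/55) = 0.9984.
1 − cos²(π/55) = sin²(π/55) ⇒ √(1−ρ_J²) = sin(π/55) = 0.05709.
Young: ω* = 2/(1+√(1−ρ_J²)) = 2/(1+0.05709) = 2/1.05709 = 1.8920.
ρ_SOR = ω* − 1 = 1.8920 − 1 = 0.8920.

ω* = 1.8920, ρ_SOR = 0.8920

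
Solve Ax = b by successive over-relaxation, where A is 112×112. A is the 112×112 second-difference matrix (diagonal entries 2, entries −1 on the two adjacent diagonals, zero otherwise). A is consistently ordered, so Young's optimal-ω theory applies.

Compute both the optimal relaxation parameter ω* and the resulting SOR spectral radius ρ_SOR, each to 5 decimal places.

ω* = 1.94591, ρ_SOR = 0.94591

B_J for the 112×112 system has eigenvalues cos(kπ/113); ρ_J = cos(π/113) = 0.99961.
1 − cos²(π/113) = sin²(π/113) ⇒ √(1−ρ_J²) = sin(π/113) = 0.027798.
So ω* = 2/1.027798 = 1.94591 (Young).
ρ_SOR = ω* − 1 ≈ 0.94591.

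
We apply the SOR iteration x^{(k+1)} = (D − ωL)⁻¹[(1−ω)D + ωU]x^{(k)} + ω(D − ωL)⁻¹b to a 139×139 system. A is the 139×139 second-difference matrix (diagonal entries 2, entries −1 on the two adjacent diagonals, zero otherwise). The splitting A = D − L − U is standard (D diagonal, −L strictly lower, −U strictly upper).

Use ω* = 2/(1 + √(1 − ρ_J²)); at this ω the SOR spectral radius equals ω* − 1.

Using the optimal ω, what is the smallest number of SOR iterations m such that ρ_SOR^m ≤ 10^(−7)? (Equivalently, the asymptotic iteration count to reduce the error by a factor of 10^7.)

m = 360

½·tridiag(1,0,1) at n=139: λ_k = cos(kπ/140); max |λ| at k=1 ⇒ ρ_J = cos(π/140) ≈ 0.9997482.
√(1 − cos²(π/140)) = sin(π/140) ≈ 0.0224381.
ω* = 2 / (1 + 0.0224381) = 2 / 1.0224381 ≈ 1.9561086.
Hence ρ(B_{ω*}) = 1.9561086 − 1 = 0.9561086.
7·ln10 = 16.1181; −ln(0.9561086) = 0.0448838; m = ⌈16.1181/0.0448838⌉ = ⌈359.107⌉ = 360.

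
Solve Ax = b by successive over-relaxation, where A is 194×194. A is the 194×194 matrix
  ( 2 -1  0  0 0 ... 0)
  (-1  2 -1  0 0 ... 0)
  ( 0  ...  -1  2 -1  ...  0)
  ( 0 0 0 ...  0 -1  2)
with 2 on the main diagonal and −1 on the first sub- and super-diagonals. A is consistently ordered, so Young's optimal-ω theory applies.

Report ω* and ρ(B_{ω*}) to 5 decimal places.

n=194: λ(B_J) = 1 − λ(A)/2 = cos(kπ/195); k=1 gives ρ_J = 0.99987.
√(1 − cos²(π/195)) = sin(π/195) ≈ 0.016110.
Then 2/(1+√(1−ρ_J²)) = 2/(1+0.016110); ω* = 2/1.016110 = 1.96829.
At ω = 1.96829 every |λ(B_ω)| = ω−1, so ρ_SOR = 0.96829.

ω* = 1.96829, ρ_SOR = 0.96829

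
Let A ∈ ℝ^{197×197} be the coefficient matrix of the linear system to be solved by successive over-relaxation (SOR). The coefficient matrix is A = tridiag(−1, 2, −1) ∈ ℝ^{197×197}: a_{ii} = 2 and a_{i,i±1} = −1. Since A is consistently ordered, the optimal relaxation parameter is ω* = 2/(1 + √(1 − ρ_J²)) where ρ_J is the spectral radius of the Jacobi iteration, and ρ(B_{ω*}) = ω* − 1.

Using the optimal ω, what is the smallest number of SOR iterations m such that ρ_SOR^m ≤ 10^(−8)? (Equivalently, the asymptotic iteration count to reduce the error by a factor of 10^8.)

n=197: λ(B_J) = 1 − λ(A)/2 = cos(kπ/198); k=1 gives ρ_J = 0.9998741.
√(1 − cos²(π/198)) = sin(π/198) ≈ 0.0158660.
Young: ω* = 2/(1+√(1−ρ_J²)) = 2/(1+0.0158660) = 2/1.0158660 = 1.9687636.
ρ(B_{ω*}) = ω*−1 = 0.9687636
(0.9687636)^m ≤ 10^{−8}  ⇒  m·ln(0.9687636) ≤ −8·ln10  ⇒  m ≥ 580.459  ⇒  m = 581

m = 581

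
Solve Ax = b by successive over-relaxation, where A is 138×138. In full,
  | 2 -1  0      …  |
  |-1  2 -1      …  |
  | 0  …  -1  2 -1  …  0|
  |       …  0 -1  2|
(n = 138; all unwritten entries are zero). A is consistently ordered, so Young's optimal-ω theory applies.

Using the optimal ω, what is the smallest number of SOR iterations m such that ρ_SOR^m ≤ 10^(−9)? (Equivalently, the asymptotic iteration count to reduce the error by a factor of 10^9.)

m = 459

spectrum of D⁻¹(L+U) = {cos(kπ/139) : 1≤k≤138}; ρ_J = cos(π/139) = 0.9997446.
√(1−ρ_J²) = |sin(π/139)| = 0.0225995
So ω* = 2/1.0225995 = 1.9557999 (Young).
ρ_SOR = ω* − 1 = 1.9557999 − 1 = 0.9557999.
ρ_SOR^m ≤ 10^(−9) ⇔ m ≥ 9·ln10/(−ln 0.9557999) = 20.7233/0.0452067 = 458.412; m = ⌈458.412⌉ = 459.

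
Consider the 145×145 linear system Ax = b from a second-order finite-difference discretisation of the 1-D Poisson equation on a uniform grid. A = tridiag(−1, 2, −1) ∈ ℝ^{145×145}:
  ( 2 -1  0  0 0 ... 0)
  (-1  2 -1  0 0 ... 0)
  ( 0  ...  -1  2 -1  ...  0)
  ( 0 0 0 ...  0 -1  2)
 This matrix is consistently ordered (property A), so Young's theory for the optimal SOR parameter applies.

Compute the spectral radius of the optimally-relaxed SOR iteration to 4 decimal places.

ρ_SOR = 0.9579

spectrum of D⁻¹(L+U) = {cos(kπ/146) : 1≤k≤145}; ρ_J = cos(π/146) = 0.9998.
√(1−ρ_J²) simplifies to sin(π/146) = 0.02152.
ω* = 2 / (1 + 0.02152) = 2 / 1.02152 ≈ 1.9579.
[ρ_SOR] ω* − 1 = 0.9579.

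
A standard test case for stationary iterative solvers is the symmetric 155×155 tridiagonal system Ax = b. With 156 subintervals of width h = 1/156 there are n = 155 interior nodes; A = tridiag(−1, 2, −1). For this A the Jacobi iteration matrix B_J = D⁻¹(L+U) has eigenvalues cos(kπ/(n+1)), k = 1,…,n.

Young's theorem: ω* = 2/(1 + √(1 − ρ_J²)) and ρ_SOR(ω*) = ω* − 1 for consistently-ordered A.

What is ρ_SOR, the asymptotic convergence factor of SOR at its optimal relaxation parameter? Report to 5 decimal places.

ρ_SOR = 0.96052

B_J for the 155×155 system has eigenvalues cos(kπ/156); ρ_J = cos(π/156) = 0.99980.
1 − cos²(π/156) = sin²(π/156) ⇒ √(1−ρ_J²) = sin(π/156) = 0.020137.
So ω* = 2/1.020137 = 1.96052 (Young).
At ω = 1.96052 every |λ(B_ω)| = ω−1, so ρ_SOR = 0.96052.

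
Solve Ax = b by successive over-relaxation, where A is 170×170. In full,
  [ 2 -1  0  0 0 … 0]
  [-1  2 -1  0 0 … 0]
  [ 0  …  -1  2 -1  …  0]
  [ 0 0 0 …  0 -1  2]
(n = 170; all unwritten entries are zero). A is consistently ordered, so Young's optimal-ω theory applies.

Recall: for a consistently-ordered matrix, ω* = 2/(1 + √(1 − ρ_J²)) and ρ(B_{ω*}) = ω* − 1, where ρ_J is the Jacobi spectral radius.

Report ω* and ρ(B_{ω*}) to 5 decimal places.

ω* = 1.96392, ρ_SOR = 0.96392

ρ_J = max_k |cos(kπ/171)| = cos(π/171) = 0.99983
root = sin(π/171) = 0.018371  (since 1−cos² = sin²).
ω* = 2/(1 + 0.018371) = 2/1.018371 = 1.96392.
[ρ_SOR] ω* − 1 = 0.96392.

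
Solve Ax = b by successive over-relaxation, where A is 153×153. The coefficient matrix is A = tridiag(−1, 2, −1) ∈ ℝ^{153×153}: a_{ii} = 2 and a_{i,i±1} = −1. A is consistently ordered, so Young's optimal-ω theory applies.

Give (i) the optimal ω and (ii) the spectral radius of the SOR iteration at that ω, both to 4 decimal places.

ω* = 1.9600, ρ_SOR = 0.9600

With n=153, ρ(Jacobi) = cos(π/154) = 0.9998.
root = sin(π/154) = 0.02040  (since 1−cos² = sin²).
ω* = 2/(1+0.02040) = 1.9600
At ω = 1.9600 every |λ(B_ω)| = ω−1, so ρ_SOR = 0.9600.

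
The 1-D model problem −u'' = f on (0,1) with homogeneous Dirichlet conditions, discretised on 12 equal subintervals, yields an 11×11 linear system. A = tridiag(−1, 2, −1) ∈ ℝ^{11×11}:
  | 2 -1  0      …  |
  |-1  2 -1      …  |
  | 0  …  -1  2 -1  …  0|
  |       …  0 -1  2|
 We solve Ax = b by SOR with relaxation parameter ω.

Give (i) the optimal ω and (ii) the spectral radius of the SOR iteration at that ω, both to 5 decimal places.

ω* = 1.58879, ρ_SOR = 0.58879

½·tridiag(1,0,1) at n=11: λ_k = cos(kπ/12); max |λ| at k=1 ⇒ ρ_J = cos(π/12) ≈ 0.96593.
√(1 − cos²(π/12)) = sin(π/12) ≈ 0.258819.
ω* = 2/(1+0.258819) = 1.58879
ρ(B_{ω*}) = ω*−1 = 0.58879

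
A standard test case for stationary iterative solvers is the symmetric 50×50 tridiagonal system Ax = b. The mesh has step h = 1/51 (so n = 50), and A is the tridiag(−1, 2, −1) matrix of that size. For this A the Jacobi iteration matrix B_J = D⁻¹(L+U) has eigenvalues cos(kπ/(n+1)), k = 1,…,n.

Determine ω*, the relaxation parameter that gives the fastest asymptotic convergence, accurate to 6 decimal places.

spectrum of D⁻¹(L+U) = {cos(kπ/51) : 1≤k≤50}; ρ_J = cos(π/51) = 0.998103.
√(1−ρ_J²) simplifies to sin(π/51) = 0.0615609.
ω* = 2 / (1 + 0.0615609) = 2 / 1.0615609 ≈ 1.884018.
[ρ_SOR] ω* − 1 = 0.884018.

ω* = 1.884018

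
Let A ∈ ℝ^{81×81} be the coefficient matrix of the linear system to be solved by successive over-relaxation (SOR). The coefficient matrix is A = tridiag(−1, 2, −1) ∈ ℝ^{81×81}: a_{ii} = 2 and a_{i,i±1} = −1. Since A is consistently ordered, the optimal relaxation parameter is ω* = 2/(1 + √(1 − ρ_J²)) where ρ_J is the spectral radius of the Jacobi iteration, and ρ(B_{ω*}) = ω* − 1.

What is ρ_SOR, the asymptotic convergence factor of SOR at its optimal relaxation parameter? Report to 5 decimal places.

B_J for the 81×81 system has eigenvalues cos(kπ/82); ρ_J = cos(π/82) = 0.99927.
√(1 − cos²(π/82)) = sin(π/82) ≈ 0.038303.
Young: ω* = 2/(1+√(1−ρ_J²)) = 2/(1+0.038303) = 2/1.038303 = 1.92622.
ρ(B_{ω*}) = ω*−1 = 0.92622

ρ_SOR = 0.92622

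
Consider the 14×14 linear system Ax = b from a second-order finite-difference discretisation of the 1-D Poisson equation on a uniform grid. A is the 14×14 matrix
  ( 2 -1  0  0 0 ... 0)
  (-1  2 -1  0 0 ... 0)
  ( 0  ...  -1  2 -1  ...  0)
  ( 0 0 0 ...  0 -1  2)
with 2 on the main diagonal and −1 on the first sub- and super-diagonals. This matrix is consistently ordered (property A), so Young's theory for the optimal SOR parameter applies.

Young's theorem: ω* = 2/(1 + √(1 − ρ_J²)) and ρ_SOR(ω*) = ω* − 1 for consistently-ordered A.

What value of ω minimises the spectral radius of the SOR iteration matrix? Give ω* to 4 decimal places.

B_J for the 14×14 system has eigenvalues cos(kπ/15); ρ_J = cos(π/15) = 0.9781.
√(1 − cos²(π/15)) = sin(π/15) ≈ 0.20791.
ω* = 2/(1 + 0.20791) = 2/1.20791 = 1.6558.
ρ(B_{ω*}) = ω*−1 = 0.6558

ω* = 1.6558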